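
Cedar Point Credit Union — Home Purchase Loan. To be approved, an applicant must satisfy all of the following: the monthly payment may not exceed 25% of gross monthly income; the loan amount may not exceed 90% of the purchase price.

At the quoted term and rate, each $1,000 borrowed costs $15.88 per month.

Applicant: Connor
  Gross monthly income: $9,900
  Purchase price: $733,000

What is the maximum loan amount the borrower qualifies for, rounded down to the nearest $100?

$155,800

Payment cap: 25% × $9,900 = $2,475/month.
At $15.88 per $1,000, that supports 2,475/15.88 × 1,000 ≈ $155,856 → $155,800.
LTV cap: 90% × $733,000 = $659,700 → $659,700.
Binding constraint: payment-to-income.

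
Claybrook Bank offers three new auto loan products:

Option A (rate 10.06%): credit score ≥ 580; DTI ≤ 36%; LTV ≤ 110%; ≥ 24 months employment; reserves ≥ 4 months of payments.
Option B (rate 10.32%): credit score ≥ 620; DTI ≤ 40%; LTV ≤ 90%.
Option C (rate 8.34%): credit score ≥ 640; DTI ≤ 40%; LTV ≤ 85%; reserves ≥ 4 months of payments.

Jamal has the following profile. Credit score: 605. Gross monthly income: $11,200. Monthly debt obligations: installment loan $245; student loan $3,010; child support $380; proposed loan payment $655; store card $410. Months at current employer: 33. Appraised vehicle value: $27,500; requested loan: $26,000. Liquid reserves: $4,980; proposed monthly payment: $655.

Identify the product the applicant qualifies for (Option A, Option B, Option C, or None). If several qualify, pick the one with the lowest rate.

Total debts = (245 + 3,010 + 380 + 655 + 410) = 4,700; DTI = 4,700/11,200 = 42%.
LTV = 26,000/27,500 = 94.5%.
Reserves = 4,980/655 = 7.6 months.
Option A: score 605 ≥ 580; DTI 42% > 36%; LTV 94.5% ≤ 110%; employment 33 ≥ 24 mo; reserves 7.6 ≥ 4 mo → does not qualify.
Option B: score 605 < 620; DTI 42% > 40%; LTV 94.5% > 90% → does not qualify.
Option C: score 605 < 640; DTI 42% > 40%; LTV 94.5% > 85%; reserves 7.6 ≥ 4 mo → does not qualify.

None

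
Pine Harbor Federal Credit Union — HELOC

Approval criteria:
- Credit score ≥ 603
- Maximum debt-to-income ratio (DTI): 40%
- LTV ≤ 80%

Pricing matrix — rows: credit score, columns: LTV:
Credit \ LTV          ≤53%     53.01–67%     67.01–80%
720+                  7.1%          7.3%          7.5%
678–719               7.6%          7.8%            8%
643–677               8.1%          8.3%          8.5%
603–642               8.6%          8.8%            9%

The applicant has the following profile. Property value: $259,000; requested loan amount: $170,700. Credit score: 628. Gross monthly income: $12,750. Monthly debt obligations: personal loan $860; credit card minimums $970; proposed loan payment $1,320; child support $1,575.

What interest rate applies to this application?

8.8%

Credit score 628 ≥ 603; Total monthly debts = (860 + 970 + 1,320 + 1,575) = 4,725. DTI: 4,725 ÷ 12,750 = 37.1%, within the 40% cap
LTV: 170,700 ÷ 259,000 = 65.9%, within 80% cap
Credit 628 → row 603–642; LTV 65.9% → column 53.01–67%. Grid cell → 8.8%.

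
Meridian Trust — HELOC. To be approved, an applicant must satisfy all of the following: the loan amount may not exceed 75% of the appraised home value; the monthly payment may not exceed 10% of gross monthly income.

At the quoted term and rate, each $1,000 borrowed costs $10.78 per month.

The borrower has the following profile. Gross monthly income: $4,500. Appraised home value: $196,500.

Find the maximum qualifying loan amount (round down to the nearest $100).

$41,700

Payment cap: 10% × $4,500 = $450/month.
At $10.78 per $1,000, that supports 450/10.78 × 1,000 ≈ $41,743 → $41,700.
LTV cap: 75% × $196,500 = $147,375 → $147,300.
Binding constraint: payment-to-income.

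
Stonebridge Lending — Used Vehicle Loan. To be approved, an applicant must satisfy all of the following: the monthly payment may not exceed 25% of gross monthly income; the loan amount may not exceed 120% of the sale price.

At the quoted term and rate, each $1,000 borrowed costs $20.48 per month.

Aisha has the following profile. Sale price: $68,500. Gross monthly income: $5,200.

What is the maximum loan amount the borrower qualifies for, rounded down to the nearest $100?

$63,400

Payment cap: 25% × $5,200 = $1,300/month.
At $20.48 per $1,000, that supports 1,300/20.48 × 1,000 ≈ $63,476 → $63,400.
LTV cap: 120% × $68,500 = $82,200 → $82,200.
Binding constraint: payment-to-income.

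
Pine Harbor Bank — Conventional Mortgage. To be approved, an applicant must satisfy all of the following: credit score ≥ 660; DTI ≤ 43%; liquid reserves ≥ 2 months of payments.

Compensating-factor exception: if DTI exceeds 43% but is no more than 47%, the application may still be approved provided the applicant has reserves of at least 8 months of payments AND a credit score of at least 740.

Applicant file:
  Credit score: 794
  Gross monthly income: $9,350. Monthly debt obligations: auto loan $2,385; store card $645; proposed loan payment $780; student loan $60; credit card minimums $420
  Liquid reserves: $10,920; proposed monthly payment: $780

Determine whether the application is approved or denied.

Credit score 794 ≥ 660 (meets base)
Total debts = (2,385 + 645 + 780 + 60 + 420) = 4,290. DTI: 4,290 ÷ 9,350 = 45.9%, over the 43% base limit.
Reserves = 10,920/780 = 14.0 months ≥ 2
DTI 45.9% is within the 43%–47% exception band; checking compensating factors.
Reserves 14.0 ≥ 8 months; credit score 794 ≥ 740.
Both compensating conditions met → exception applies.

Approved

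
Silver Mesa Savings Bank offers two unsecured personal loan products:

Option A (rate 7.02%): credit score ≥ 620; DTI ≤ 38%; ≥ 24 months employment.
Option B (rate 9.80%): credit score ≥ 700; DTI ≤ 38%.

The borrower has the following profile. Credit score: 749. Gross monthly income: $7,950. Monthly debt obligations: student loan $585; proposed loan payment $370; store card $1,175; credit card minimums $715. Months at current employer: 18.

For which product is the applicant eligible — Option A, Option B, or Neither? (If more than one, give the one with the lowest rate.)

Total debts = (585 + 370 + 1,175 + 715) = 2,845; DTI = 2,845/7,950 = 35.8%.
Option A: score 749 ≥ 620; DTI 35.8% ≤ 38%; employment 18 < 24 mo → does not qualify.
Option B: score 749 ≥ 700; DTI 35.8% ≤ 38% → qualifies.

Option B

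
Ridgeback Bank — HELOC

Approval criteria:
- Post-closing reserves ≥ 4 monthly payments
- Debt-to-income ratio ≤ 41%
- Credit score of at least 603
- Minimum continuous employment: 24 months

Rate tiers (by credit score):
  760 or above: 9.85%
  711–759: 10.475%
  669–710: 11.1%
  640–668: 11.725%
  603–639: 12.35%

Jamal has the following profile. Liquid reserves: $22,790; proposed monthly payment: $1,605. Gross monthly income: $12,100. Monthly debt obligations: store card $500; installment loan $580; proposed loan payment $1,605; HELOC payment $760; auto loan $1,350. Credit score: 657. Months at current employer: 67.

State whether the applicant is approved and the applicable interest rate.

Approved at 11.725%

Credit score 657 ≥ 603 (meets minimum)
Total monthly debts = (500 + 580 + 1,605 + 760 + 1,350) = 4,795. DTI = 4,795/12,100 = 39.6% ≤ 41%
Employment 67 ≥ 24 months
Liquid reserves cover 22,790/1,605 = 14.2 months — ≥ 4 required
All requirements met. Score 657 falls in the 640–668 tier → 11.725%.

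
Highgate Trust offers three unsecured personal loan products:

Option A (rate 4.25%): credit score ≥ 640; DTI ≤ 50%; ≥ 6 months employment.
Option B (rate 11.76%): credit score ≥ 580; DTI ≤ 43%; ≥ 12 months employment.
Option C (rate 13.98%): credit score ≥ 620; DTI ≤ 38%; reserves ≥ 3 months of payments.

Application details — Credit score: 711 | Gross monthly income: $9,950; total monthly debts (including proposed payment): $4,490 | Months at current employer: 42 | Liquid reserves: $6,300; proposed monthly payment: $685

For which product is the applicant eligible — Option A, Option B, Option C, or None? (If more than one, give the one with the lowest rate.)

Option A

DTI = 4,490/9,950 = 45.1%.
Reserves = 6,300/685 = 9.2 months.
Option A: score 711 ≥ 640; DTI 45.1% ≤ 50%; employment 42 ≥ 6 mo → qualifies.
Option B: score 711 ≥ 580; DTI 45.1% > 43%; employment 42 ≥ 12 mo → does not qualify.
Option C: score 711 ≥ 620; DTI 45.1% > 38%; reserves 9.2 ≥ 3 mo → does not qualify.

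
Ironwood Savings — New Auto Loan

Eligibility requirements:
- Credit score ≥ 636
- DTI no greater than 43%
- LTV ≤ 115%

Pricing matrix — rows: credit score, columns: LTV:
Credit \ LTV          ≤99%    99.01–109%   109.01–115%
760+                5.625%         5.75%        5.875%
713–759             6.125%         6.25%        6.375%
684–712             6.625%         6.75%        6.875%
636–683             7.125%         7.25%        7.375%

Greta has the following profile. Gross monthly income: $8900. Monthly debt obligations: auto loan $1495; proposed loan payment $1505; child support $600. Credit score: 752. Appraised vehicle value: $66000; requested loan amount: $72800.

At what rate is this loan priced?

6.375%

Credit score 752 ≥ 636; Total monthly debts = (1,495 + 1,505 + 600) = 3,600. Debt-to-income = 3,600/8,900 = 40.4% — meets 43% limit
LTV = 72,800/66,000 = 110.3% ≤ 115%
Row: 752 falls in 713–759. Column: 110.3% falls in 109.01–115%. Rate = 6.375%.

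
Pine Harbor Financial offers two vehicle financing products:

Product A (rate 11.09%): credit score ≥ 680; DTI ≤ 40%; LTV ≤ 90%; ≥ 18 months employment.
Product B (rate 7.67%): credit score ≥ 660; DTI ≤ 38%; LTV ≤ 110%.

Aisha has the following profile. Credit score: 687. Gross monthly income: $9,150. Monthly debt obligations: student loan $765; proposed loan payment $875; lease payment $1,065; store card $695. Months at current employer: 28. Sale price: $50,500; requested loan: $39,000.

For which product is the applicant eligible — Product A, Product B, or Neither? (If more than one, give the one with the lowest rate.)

Product B

Total debts = (765 + 875 + 1,065 + 695) = 3,400; DTI = 3,400/9,150 = 37.2%.
LTV = 39,000/50,500 = 77.2%.
Product A: score 687 ≥ 680; DTI 37.2% ≤ 40%; LTV 77.2% ≤ 90%; employment 28 ≥ 18 mo → qualifies.
Product B: score 687 ≥ 660; DTI 37.2% ≤ 38%; LTV 77.2% ≤ 110% → qualifies.
Qualifying: Product A, Product B. Lowest rate is 7.67% → Product B.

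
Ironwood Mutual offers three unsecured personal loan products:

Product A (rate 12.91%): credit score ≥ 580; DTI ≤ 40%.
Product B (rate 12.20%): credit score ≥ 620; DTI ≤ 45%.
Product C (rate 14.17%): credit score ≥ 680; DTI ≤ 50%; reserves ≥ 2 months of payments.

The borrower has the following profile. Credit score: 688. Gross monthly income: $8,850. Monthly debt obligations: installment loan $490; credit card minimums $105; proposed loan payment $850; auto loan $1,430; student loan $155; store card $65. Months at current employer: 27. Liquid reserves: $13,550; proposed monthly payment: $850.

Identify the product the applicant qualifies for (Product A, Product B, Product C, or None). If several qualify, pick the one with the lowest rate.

Total debts = (490 + 105 + 850 + 1,430 + 155 + 65) = 3,095; DTI = 3,095/8,850 = 35%.
Reserves = 13,550/850 = 15.9 months.
Product A: score 688 ≥ 580; DTI 35% ≤ 40% → qualifies.
Product B: score 688 ≥ 620; DTI 35% ≤ 45% → qualifies.
Product C: score 688 ≥ 680; DTI 35% ≤ 50%; reserves 15.9 ≥ 2 mo → qualifies.
Qualifying: Product A, Product B, Product C. Lowest rate is 12.20% → Product B.

Product B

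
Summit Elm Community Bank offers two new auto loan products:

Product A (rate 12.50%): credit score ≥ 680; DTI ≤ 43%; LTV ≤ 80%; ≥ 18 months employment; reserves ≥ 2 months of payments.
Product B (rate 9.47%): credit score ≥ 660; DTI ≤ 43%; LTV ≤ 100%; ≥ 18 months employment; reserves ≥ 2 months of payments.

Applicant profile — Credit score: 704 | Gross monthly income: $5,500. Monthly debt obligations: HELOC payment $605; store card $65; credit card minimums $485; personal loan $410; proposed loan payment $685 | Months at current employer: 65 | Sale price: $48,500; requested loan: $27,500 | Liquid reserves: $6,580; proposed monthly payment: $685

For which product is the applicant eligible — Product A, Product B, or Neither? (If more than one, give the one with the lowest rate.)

Total debts = (605 + 65 + 485 + 410 + 685) = 2,250; DTI = 2,250/5,500 = 40.9%.
LTV = 27,500/48,500 = 56.7%.
Reserves = 6,580/685 = 9.6 months.
Product A: score 704 ≥ 680; DTI 40.9% ≤ 43%; LTV 56.7% ≤ 80%; employment 65 ≥ 18 mo; reserves 9.6 ≥ 2 mo → qualifies.
Product B: score 704 ≥ 660; DTI 40.9% ≤ 43%; LTV 56.7% ≤ 100%; employment 65 ≥ 18 mo; reserves 9.6 ≥ 2 mo → qualifies.
Qualifying: Product A, Product B. Lowest rate is 9.47% → Product B.

Product B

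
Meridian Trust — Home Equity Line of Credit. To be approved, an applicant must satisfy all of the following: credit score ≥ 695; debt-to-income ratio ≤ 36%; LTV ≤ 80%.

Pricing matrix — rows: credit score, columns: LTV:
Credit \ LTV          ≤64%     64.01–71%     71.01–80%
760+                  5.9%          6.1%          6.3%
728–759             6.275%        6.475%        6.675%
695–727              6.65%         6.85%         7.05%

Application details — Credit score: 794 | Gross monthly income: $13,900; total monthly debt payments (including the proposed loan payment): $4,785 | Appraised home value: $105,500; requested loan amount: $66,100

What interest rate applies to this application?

5.9%

Credit score 794 ≥ 695; DTI = 4,785/13,900 = 34.4% ≤ 36%
LTV: 66,100 ÷ 105,500 = 62.7%, within 80% cap
Score 794 is in the 760+ band; LTV 62.7% is in the ≤64% band → 5.9%.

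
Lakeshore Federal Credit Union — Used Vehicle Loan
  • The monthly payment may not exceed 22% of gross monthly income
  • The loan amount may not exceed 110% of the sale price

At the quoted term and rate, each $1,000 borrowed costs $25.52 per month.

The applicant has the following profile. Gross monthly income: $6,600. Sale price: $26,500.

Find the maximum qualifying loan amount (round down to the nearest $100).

Payment cap: 22% × $6,600 = $1,452/month.
At $25.52 per $1,000, that supports 1,452/25.52 × 1,000 ≈ $56,896 → $56,800.
LTV cap: 110% × $26,500 = $29,150 → $29,100.
Binding constraint: loan-to-value.

$29,100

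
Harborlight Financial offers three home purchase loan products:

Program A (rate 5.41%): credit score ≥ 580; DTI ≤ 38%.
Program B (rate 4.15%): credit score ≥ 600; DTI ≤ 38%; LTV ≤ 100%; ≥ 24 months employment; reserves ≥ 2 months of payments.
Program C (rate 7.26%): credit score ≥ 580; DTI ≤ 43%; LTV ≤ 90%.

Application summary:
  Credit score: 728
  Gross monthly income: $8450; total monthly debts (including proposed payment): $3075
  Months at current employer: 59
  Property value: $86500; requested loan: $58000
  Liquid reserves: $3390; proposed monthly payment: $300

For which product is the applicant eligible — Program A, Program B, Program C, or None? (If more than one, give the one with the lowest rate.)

DTI = 3,075/8,450 = 36.4%.
LTV = 58,000/86,500 = 67.1%.
Reserves = 3,390/300 = 11.3 months.
Program A: score 728 ≥ 580; DTI 36.4% ≤ 38% → qualifies.
Program B: score 728 ≥ 600; DTI 36.4% ≤ 38%; LTV 67.1% ≤ 100%; employment 59 ≥ 24 mo; reserves 11.3 ≥ 2 mo → qualifies.
Program C: score 728 ≥ 580; DTI 36.4% ≤ 43%; LTV 67.1% ≤ 90% → qualifies.
Qualifying: Program A, Program B, Program C. Lowest rate is 4.15% → Program B.

Program B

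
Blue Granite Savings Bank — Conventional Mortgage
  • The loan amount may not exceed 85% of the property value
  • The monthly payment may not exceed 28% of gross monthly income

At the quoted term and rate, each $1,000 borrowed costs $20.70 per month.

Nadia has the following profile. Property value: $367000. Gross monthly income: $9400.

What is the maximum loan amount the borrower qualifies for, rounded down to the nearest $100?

Payment cap: 28% × $9,400 = $2,632/month.
At $20.70 per $1,000, that supports 2,632/20.70 × 1,000 ≈ $127,149 → $127,100.
LTV cap: 85% × $367,000 = $311,950 → $311,900.
Binding constraint: payment-to-income.

$127,100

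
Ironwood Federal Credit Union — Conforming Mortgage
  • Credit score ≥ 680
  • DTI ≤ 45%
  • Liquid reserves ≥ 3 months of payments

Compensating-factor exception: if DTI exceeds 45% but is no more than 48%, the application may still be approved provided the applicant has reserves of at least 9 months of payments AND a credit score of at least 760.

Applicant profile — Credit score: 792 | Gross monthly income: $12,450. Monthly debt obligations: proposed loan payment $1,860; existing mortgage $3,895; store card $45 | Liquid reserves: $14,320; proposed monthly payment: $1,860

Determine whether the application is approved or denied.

Denied

Credit score 792 ≥ 680 (meets base)
Total debts = (1,860 + 3,895 + 45) = 5,800. DTI = 5,800/12,450 = 46.6% > 45% — standard DTI limit exceeded.
Reserves: 14,320 ÷ 1,860 = 7.7 months (meets 3-month minimum)
46.6% falls in the override range (45%–48%), so the compensating-factor test applies.
Override check — reserves: 7.7 mo (short of 9); score: 792 (ok).
Override conditions not both satisfied; exception does not apply.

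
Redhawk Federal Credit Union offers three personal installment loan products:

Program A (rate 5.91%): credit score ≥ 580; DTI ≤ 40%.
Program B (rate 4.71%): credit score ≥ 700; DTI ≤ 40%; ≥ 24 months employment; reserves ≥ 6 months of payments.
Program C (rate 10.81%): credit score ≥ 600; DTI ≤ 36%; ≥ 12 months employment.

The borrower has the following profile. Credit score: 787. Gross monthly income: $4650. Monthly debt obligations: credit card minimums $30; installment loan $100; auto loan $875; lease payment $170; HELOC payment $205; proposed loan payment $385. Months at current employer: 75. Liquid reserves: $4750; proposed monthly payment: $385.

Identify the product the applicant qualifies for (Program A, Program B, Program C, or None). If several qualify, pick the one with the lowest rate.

Total debts = (30 + 100 + 875 + 170 + 205 + 385) = 1,765; DTI = 1,765/4,650 = 38%.
Reserves = 4,750/385 = 12.3 months.
Program A: score 787 ≥ 580; DTI 38% ≤ 40% → qualifies.
Program B: score 787 ≥ 700; DTI 38% ≤ 40%; employment 75 ≥ 24 mo; reserves 12.3 ≥ 6 mo → qualifies.
Program C: score 787 ≥ 600; DTI 38% > 36%; employment 75 ≥ 12 mo → does not qualify.
Qualifying: Program A, Program B. Lowest rate is 4.71% → Program B.

Program B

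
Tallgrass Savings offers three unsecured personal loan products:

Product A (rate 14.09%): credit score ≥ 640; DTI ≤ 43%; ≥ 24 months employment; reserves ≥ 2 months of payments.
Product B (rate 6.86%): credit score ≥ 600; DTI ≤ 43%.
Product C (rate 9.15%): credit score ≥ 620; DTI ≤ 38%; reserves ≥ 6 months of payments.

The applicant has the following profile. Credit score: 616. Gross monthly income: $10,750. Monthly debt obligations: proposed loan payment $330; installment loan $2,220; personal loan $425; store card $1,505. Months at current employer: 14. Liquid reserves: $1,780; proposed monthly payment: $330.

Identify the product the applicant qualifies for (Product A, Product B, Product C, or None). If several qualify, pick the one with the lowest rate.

Total debts = (330 + 2,220 + 425 + 1,505) = 4,480; DTI = 4,480/10,750 = 41.7%.
Reserves = 1,780/330 = 5.4 months.
Product A: score 616 < 640; DTI 41.7% ≤ 43%; employment 14 < 24 mo; reserves 5.4 ≥ 2 mo → does not qualify.
Product B: score 616 ≥ 600; DTI 41.7% ≤ 43% → qualifies.
Product C: score 616 < 620; DTI 41.7% > 38%; reserves 5.4 < 6 mo → does not qualify.

Product B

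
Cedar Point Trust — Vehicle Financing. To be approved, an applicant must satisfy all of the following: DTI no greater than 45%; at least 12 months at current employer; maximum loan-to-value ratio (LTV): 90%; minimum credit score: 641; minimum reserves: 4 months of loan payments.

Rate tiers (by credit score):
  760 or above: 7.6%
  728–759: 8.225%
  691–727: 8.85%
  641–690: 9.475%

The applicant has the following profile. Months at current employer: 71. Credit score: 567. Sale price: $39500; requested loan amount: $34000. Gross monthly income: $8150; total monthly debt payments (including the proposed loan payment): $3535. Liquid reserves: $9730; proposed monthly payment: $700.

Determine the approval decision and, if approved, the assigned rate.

Credit score 567 < 641 (below minimum)
Reserves: 9,730 ÷ 700 = 13.9 months (meets 4-month minimum)
Employment 71 ≥ 12 months
LTV: 34,000 ÷ 39,500 = 86.1%, within 90% cap
DTI: 3,535 ÷ 8,150 = 43.4%, within the 45% cap
Not all requirements met → denied.

Denied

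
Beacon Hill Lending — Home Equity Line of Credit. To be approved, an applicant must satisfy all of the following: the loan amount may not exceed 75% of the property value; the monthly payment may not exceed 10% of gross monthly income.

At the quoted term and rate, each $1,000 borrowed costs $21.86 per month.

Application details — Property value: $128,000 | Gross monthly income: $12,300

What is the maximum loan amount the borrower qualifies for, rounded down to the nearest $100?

$56,200

Payment cap: 10% × $12,300 = $1,230/month.
At $21.86 per $1,000, that supports 1,230/21.86 × 1,000 ≈ $56,267 → $56,200.
LTV cap: 75% × $128,000 = $96,000 → $96,000.
Binding constraint: payment-to-income.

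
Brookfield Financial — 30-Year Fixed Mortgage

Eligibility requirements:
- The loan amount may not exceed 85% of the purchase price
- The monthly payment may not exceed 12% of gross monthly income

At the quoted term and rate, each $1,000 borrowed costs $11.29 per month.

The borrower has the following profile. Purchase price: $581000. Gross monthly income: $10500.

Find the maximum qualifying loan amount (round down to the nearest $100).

$111,600

Payment cap: 12% × $10,500 = $1,260/month.
At $11.29 per $1,000, that supports 1,260/11.29 × 1,000 ≈ $111,603 → $111,600.
LTV cap: 85% × $581,000 = $493,850 → $493,800.
Binding constraint: payment-to-income.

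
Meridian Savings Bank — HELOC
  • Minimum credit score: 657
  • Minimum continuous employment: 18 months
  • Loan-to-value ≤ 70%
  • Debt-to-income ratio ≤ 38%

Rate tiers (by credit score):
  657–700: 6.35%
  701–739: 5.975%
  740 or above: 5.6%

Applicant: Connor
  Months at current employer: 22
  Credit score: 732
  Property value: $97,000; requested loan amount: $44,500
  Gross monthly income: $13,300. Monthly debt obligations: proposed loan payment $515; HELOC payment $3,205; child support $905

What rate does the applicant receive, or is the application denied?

Approved at 5.975%

Credit score 732 ≥ 657 (meets minimum)
Employment 22 ≥ 18 months
Loan-to-value = 44,500/97,000 = 45.9% — pass (70% max)
Total monthly debts = (515 + 3,205 + 905) = 4,625. Debt-to-income = 4,625/13,300 = 34.8% — meets 38% limit
All requirements met. Score 732 falls in the 701–739 tier → 5.975%.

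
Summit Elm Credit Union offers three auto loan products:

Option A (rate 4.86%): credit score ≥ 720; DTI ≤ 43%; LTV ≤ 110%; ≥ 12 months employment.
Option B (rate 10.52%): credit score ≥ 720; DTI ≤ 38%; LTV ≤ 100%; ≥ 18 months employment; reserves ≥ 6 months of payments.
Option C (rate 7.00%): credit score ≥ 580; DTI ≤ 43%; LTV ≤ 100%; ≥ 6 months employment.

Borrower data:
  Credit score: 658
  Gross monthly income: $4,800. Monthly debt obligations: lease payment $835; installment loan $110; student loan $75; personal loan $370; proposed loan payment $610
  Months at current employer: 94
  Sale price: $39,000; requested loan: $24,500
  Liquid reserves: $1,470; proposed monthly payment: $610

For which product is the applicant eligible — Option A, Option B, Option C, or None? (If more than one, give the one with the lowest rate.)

Option C

Total debts = (835 + 110 + 75 + 370 + 610) = 2,000; DTI = 2,000/4,800 = 41.7%.
LTV = 24,500/39,000 = 62.8%.
Reserves = 1,470/610 = 2.4 months.
Option A: score 658 < 720; DTI 41.7% ≤ 43%; LTV 62.8% ≤ 110%; employment 94 ≥ 12 mo → does not qualify.
Option B: score 658 < 720; DTI 41.7% > 38%; LTV 62.8% ≤ 100%; employment 94 ≥ 18 mo; reserves 2.4 < 6 mo → does not qualify.
Option C: score 658 ≥ 580; DTI 41.7% ≤ 43%; LTV 62.8% ≤ 100%; employment 94 ≥ 6 mo → qualifies.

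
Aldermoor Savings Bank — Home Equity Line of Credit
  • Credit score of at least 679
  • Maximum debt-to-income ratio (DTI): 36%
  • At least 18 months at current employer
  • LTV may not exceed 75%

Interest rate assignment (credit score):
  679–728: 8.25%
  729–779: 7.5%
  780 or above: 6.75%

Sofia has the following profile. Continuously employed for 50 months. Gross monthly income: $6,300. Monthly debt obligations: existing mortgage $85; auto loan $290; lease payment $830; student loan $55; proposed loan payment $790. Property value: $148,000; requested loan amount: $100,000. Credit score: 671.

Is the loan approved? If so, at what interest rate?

Denied

Credit score 671 < 679 (below minimum)
Employment 50 ≥ 18 months
Total monthly debts = (85 + 290 + 830 + 55 + 790) = 2,050. DTI = 2,050/6,300 = 32.5% ≤ 36%
Loan-to-value = 100,000/148,000 = 67.6% — pass (75% max)
Not all requirements met → denied.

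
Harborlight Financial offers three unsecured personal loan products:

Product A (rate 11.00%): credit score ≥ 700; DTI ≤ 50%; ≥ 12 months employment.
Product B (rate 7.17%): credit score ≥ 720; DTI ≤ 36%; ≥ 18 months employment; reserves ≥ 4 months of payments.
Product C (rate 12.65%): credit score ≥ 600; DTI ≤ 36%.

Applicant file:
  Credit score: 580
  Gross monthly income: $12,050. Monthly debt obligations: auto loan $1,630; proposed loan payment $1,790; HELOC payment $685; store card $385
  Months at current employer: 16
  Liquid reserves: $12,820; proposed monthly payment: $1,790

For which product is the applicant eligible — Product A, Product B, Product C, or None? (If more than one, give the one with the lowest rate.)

Total debts = (1,630 + 1,790 + 685 + 385) = 4,490; DTI = 4,490/12,050 = 37.3%.
Reserves = 12,820/1,790 = 7.2 months.
Product A: score 580 < 700; DTI 37.3% ≤ 50%; employment 16 ≥ 12 mo → does not qualify.
Product B: score 580 < 720; DTI 37.3% > 36%; employment 16 < 18 mo; reserves 7.2 ≥ 4 mo → does not qualify.
Product C: score 580 < 600; DTI 37.3% > 36% → does not qualify.

None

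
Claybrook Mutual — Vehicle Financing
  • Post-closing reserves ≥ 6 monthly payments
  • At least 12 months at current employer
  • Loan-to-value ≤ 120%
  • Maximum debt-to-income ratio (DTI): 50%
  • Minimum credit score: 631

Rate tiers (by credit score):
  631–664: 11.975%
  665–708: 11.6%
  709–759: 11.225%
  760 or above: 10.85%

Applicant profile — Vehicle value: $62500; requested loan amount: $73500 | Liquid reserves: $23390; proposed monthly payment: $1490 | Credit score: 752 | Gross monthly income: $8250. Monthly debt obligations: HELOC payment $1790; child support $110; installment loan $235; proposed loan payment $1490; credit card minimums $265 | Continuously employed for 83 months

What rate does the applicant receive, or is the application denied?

Approved at 11.225%

Credit score 752 ≥ 631 (meets minimum)
LTV = 73,500/62,500 = 117.6% ≤ 120%
Total monthly debts = (1,790 + 110 + 235 + 1,490 + 265) = 3,890. DTI = 3,890/8,250 = 47.2% ≤ 50%
Employment 83 ≥ 12 months
Liquid reserves cover 23,390/1,490 = 15.7 months — ≥ 6 required
All requirements met. Score 752 falls in the 709–759 tier → 11.225%.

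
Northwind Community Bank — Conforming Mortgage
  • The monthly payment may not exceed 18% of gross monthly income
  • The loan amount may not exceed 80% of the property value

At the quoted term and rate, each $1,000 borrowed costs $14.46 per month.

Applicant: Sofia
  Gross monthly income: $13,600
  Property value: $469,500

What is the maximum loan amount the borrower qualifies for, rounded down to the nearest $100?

Payment cap: 18% × $13,600 = $2,448/month.
At $14.46 per $1,000, that supports 2,448/14.46 × 1,000 ≈ $169,294 → $169,200.
LTV cap: 80% × $469,500 = $375,600 → $375,600.
Binding constraint: payment-to-income.

$169,200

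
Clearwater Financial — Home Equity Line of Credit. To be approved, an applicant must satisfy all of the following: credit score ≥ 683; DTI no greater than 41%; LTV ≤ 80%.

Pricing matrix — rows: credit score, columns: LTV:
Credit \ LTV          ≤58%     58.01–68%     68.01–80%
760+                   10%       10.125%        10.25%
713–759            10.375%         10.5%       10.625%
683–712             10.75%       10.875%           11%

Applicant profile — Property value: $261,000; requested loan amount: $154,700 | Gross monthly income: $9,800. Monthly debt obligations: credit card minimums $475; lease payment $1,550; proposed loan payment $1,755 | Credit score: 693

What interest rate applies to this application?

10.875%

Credit score 693 ≥ 683; Total monthly debts = (475 + 1,550 + 1,755) = 3,780. DTI = 3,780/9,800 = 38.6% ≤ 41%
LTV: 154,700 ÷ 261,000 = 59.3%, within 80% cap
Score 693 is in the 683–712 band; LTV 59.3% is in the 58.01–68% band → 10.875%.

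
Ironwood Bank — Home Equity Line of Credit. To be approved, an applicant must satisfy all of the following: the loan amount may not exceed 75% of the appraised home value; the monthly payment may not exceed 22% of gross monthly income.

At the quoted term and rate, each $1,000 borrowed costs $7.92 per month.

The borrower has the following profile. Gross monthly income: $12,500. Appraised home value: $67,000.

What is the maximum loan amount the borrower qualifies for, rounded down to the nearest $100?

$50,200

Payment cap: 22% × $12,500 = $2,750/month.
At $7.92 per $1,000, that supports 2,750/7.92 × 1,000 ≈ $347,222 → $347,200.
LTV cap: 75% × $67,000 = $50,250 → $50,200.
Binding constraint: loan-to-value.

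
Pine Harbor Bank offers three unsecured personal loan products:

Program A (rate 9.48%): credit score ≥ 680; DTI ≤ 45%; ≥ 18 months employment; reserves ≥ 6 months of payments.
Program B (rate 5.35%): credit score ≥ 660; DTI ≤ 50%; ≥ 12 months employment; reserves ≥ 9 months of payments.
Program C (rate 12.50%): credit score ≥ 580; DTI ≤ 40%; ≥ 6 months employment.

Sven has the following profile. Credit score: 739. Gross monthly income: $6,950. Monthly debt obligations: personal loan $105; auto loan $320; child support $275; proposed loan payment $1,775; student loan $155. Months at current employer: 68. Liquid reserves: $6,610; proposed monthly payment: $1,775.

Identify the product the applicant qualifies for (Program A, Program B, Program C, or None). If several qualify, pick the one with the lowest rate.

Total debts = (105 + 320 + 275 + 1,775 + 155) = 2,630; DTI = 2,630/6,950 = 37.8%.
Reserves = 6,610/1,775 = 3.7 months.
Program A: score 739 ≥ 680; DTI 37.8% ≤ 45%; employment 68 ≥ 18 mo; reserves 3.7 < 6 mo → does not qualify.
Program B: score 739 ≥ 660; DTI 37.8% ≤ 50%; employment 68 ≥ 12 mo; reserves 3.7 < 9 mo → does not qualify.
Program C: score 739 ≥ 580; DTI 37.8% ≤ 40%; employment 68 ≥ 6 mo → qualifies.

Program C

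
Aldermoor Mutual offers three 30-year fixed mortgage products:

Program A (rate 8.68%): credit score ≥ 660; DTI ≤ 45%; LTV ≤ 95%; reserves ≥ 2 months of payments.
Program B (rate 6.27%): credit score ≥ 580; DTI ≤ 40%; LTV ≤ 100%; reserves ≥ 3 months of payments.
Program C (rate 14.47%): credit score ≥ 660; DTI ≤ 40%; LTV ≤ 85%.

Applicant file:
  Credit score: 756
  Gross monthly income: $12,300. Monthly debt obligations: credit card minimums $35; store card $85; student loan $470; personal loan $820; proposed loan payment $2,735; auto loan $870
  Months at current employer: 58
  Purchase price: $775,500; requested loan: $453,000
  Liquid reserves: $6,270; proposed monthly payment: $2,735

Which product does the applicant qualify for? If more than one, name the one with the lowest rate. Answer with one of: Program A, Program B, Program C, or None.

Program A

Total debts = (35 + 85 + 470 + 820 + 2,735 + 870) = 5,015; DTI = 5,015/12,300 = 40.8%.
LTV = 453,000/775,500 = 58.4%.
Reserves = 6,270/2,735 = 2.3 months.
Program A: score 756 ≥ 660; DTI 40.8% ≤ 45%; LTV 58.4% ≤ 95%; reserves 2.3 ≥ 2 mo → qualifies.
Program B: score 756 ≥ 580; DTI 40.8% > 40%; LTV 58.4% ≤ 100%; reserves 2.3 < 3 mo → does not qualify.
Program C: score 756 ≥ 660; DTI 40.8% > 40%; LTV 58.4% ≤ 85% → does not qualify.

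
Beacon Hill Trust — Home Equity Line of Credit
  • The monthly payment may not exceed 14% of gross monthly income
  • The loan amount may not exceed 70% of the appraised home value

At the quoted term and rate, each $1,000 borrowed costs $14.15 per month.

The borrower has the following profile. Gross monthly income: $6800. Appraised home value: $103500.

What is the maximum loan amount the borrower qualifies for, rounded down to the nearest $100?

Payment cap: 14% × $6,800 = $952/month.
At $14.15 per $1,000, that supports 952/14.15 × 1,000 ≈ $67,279 → $67,200.
LTV cap: 70% × $103,500 = $72,450 → $72,400.
Binding constraint: payment-to-income.

$67,200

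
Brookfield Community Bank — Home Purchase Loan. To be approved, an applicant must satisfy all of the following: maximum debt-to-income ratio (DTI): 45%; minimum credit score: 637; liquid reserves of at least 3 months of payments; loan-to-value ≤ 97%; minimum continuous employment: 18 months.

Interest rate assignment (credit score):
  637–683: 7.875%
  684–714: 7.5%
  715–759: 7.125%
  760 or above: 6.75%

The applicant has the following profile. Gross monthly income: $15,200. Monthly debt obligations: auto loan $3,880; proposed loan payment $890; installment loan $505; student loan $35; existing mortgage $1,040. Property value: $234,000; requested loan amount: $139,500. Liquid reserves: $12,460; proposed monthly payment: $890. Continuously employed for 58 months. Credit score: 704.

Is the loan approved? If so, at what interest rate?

Approved at 7.5%

Credit score 704 ≥ 637 (meets minimum)
LTV: 139,500 ÷ 234,000 = 59.6%, within 97% cap
Liquid reserves cover 12,460/890 = 14.0 months — ≥ 3 required
Employment 58 ≥ 18 months
Total monthly debts = (3,880 + 890 + 505 + 35 + 1,040) = 6,350. DTI = 6,350/15,200 = 41.8% ≤ 45%
All requirements met. Score 704 falls in the 684–714 tier → 7.5%.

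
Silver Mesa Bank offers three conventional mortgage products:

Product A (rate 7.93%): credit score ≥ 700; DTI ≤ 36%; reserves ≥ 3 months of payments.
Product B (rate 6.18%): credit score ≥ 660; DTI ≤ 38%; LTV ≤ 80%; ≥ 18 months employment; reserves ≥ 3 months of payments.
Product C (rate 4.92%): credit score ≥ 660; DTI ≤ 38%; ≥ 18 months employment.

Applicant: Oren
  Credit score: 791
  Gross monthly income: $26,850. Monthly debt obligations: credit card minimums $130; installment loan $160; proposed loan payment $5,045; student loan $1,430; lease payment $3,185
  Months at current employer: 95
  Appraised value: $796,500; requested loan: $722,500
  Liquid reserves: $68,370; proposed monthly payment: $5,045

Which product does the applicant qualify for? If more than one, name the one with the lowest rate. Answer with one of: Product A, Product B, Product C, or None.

Total debts = (130 + 160 + 5,045 + 1,430 + 3,185) = 9,950; DTI = 9,950/26,850 = 37.1%.
LTV = 722,500/796,500 = 90.7%.
Reserves = 68,370/5,045 = 13.6 months.
Product A: score 791 ≥ 700; DTI 37.1% > 36%; reserves 13.6 ≥ 3 mo → does not qualify.
Product B: score 791 ≥ 660; DTI 37.1% ≤ 38%; LTV 90.7% > 80%; employment 95 ≥ 18 mo; reserves 13.6 ≥ 3 mo → does not qualify.
Product C: score 791 ≥ 660; DTI 37.1% ≤ 38%; employment 95 ≥ 18 mo → qualifies.

Product C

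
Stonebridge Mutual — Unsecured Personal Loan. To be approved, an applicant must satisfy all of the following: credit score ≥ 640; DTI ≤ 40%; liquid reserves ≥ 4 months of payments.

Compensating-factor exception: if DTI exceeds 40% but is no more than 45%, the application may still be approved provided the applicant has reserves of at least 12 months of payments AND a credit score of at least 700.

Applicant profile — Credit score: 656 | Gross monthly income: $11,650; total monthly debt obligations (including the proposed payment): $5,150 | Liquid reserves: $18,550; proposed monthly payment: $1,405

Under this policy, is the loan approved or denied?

Denied

Credit score 656 ≥ 640 (meets base)
DTI = 5,150/11,650 = 44.2% > 40% — standard DTI limit exceeded.
Liquid reserves cover 18,550/1,405 = 13.2 months — ≥ 4 required
44.2% falls in the override range (40%–45%), so the compensating-factor test applies.
Override check — reserves: 13.2 mo (ok); score: 656 (below 700).
Compensating-factor requirement not fully met.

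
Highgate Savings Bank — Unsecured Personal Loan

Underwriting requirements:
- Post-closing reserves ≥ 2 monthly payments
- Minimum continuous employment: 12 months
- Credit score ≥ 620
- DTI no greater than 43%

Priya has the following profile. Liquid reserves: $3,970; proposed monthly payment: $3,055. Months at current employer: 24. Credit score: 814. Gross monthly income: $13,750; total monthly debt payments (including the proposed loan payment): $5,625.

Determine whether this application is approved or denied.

Denied

Liquid reserves cover 3,970/3,055 = 1.3 months — < 2 required
Employment 24 ≥ 12 months
Credit score 814 ≥ 620 (meets)
DTI: 5,625 ÷ 13,750 = 40.9%, within the 43% cap
Fails on reserves.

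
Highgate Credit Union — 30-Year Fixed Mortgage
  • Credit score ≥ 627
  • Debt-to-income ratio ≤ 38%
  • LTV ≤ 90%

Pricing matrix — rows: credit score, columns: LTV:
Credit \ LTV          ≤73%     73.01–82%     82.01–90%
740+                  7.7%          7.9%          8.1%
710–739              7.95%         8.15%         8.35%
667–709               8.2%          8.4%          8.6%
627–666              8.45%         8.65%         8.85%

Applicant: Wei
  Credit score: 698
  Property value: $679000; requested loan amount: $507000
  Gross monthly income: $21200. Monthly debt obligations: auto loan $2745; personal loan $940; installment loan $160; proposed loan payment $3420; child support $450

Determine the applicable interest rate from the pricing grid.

8.4%

Credit score 698 ≥ 627; Total monthly debts = (2,745 + 940 + 160 + 3,420 + 450) = 7,715. Debt-to-income = 7,715/21,200 = 36.4% — meets 38% limit
LTV: 507,000 ÷ 679,000 = 74.7%, within 90% cap
Credit 698 → row 667–709; LTV 74.7% → column 73.01–82%. Grid cell → 8.4%.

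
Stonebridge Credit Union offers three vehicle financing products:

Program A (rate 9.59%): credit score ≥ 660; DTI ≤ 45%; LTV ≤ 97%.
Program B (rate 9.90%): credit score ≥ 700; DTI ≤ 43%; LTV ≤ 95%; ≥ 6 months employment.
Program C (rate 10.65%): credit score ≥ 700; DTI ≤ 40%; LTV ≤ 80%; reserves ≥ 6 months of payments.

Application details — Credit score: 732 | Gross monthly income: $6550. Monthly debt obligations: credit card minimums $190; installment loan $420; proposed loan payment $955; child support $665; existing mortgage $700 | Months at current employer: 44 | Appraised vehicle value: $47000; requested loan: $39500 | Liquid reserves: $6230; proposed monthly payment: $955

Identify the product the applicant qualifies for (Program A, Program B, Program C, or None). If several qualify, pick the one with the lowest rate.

Program A

Total debts = (190 + 420 + 955 + 665 + 700) = 2,930; DTI = 2,930/6,550 = 44.7%.
LTV = 39,500/47,000 = 84%.
Reserves = 6,230/955 = 6.5 months.
Program A: score 732 ≥ 660; DTI 44.7% ≤ 45%; LTV 84% ≤ 97% → qualifies.
Program B: score 732 ≥ 700; DTI 44.7% > 43%; LTV 84% ≤ 95%; employment 44 ≥ 6 mo → does not qualify.
Program C: score 732 ≥ 700; DTI 44.7% > 40%; LTV 84% > 80%; reserves 6.5 ≥ 6 mo → does not qualify.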